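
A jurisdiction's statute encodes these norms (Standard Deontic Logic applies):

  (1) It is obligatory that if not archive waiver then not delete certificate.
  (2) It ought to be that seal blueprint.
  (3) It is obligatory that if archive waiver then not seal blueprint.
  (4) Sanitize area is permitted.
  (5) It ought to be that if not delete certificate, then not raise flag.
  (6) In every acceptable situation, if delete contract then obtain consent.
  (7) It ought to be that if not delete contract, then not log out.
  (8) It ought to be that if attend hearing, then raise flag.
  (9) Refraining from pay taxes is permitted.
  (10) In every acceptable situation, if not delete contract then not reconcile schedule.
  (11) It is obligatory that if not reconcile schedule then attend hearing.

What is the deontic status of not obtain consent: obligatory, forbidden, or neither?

Forbidden

From premise 2 we have O(seal_blueprint).
The contrapositive of premise 3 (O(archive_waiver → ¬seal_blueprint)) is O(seal_blueprint → ¬archive_waiver), and O(seal_blueprint) is already established, so O(¬archive_waiver).
Premise 1 is O(¬archive_waiver → ¬delete_certificate); since O(¬archive_waiver), deontic closure gives O(¬delete_certificate).
Premise 5 is O(¬delete_certificate → ¬raise_flag); since O(¬delete_certificate), deontic closure gives O(¬raise_flag).
Premise 8, O(attend_hearing → raise_flag), contraposes to O(¬raise_flag → ¬attend_hearing); with O(¬raise_flag) we get O(¬attend_hearing).
Premise 11, O(¬reconcile_schedule → attend_hearing), contraposes to O(¬attend_hearing → reconcile_schedule); with O(¬attend_hearing) we get O(reconcile_schedule).
Premise 10 is O(¬delete_contract → ¬reconcile_schedule); contrapositively O(reconcile_schedule → delete_contract). Since O(reconcile_schedule) holds, K gives O(delete_contract).
From O(delete_contract) and premise 6, O(delete_contract → obtain_consent), we obtain O(obtain_consent).
Premises 4, 7, 9 do not contribute to this derivation.
Thus O(obtain_consent), which is F(¬obtain_consent): ¬obtain_consent is forbidden.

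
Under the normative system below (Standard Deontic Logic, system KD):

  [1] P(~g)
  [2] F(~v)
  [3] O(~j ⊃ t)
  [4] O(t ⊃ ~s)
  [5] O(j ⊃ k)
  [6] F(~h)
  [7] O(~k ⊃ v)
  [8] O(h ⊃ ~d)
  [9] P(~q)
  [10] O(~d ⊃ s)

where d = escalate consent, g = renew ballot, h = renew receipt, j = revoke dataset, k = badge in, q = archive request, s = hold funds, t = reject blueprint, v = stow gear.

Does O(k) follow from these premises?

Yes

F(~h) at premise 6 means O(h).
Premise 8 is O(h ⊃ ~d); since O(h), deontic closure gives O(~d).
With premise 10, O(~d ⊃ s), the K-axiom yields O(s).
The contrapositive of premise 4 (O(t ⊃ ~s)) is O(s ⊃ ~t), and O(s) is already established, so O(~t).
Premise 3, O(~j ⊃ t), contraposes to O(~t ⊃ j); with O(~t) we get O(j).
Premise 5 is O(j ⊃ k); since O(j), deontic closure gives O(k).
Premises 1, 2, 7, 9 do not contribute to this derivation.
So O(k) follows.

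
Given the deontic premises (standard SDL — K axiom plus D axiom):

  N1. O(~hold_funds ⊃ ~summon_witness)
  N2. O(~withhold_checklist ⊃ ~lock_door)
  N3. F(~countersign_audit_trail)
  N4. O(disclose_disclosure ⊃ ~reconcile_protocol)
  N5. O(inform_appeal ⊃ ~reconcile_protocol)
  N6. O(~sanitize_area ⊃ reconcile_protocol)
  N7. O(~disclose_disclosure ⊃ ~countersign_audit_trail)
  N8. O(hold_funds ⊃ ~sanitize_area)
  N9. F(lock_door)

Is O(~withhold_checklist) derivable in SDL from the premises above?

Premise 2 is O(~withhold_checklist ⊃ ~lock_door); even if O(~lock_door) held, inferring O(~withhold_checklist) would be affirming the consequent — invalid.
No other premise forces O(~withhold_checklist). An ideal world satisfying every premise can still have ~withhold_checklist false, so O(~withhold_checklist) is not derivable.

No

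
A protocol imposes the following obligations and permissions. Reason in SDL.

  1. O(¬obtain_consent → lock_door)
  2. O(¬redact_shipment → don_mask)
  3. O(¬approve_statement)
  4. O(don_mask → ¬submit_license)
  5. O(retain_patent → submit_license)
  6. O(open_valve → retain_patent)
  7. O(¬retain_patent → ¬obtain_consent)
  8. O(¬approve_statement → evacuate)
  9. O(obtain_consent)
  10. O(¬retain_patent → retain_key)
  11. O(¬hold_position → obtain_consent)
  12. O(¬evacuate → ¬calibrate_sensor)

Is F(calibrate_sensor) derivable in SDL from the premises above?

No

Premise 12 is O(¬evacuate → ¬calibrate_sensor), but O(¬evacuate) is not derivable from the premises, so it does not yield O(¬calibrate_sensor).
No other premise forces O(¬calibrate_sensor). An ideal world satisfying every premise can still have calibrate_sensor true, so F(calibrate_sensor) is not derivable.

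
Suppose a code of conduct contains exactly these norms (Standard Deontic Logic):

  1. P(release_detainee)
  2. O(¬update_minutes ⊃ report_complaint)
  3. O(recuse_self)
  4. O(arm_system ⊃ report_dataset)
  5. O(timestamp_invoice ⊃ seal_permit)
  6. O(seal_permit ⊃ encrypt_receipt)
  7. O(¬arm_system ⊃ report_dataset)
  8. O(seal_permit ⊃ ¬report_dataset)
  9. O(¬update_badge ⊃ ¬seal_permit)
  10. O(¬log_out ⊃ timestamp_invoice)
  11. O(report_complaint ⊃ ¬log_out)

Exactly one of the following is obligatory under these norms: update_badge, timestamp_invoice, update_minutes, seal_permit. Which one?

Premises 4 and 7 cover both cases: O(arm_system ⊃ report_dataset) and O(¬arm_system ⊃ report_dataset). Since arm_system ∨ ¬arm_system is a tautology, O(report_dataset) follows.
Premise 8, O(seal_permit ⊃ ¬report_dataset), contraposes to O(report_dataset ⊃ ¬seal_permit); with O(report_dataset) we get O(¬seal_permit).
Premise 5, O(timestamp_invoice ⊃ seal_permit), contraposes to O(¬seal_permit ⊃ ¬timestamp_invoice); with O(¬seal_permit) we get O(¬timestamp_invoice).
Premise 10 is O(¬log_out ⊃ timestamp_invoice); contrapositively O(¬timestamp_invoice ⊃ log_out). Since O(¬timestamp_invoice) holds, K gives O(log_out).
Premise 11, O(report_complaint ⊃ ¬log_out), contraposes to O(log_out ⊃ ¬report_complaint); with O(log_out) we get O(¬report_complaint).
Premise 2, O(¬update_minutes ⊃ report_complaint), contraposes to O(¬report_complaint ⊃ update_minutes); with O(¬report_complaint) we get O(update_minutes).
So O(update_minutes) holds — update_minutes is obligatory. None of the other listed options is made obligatory by any chain of premises.

update_minutes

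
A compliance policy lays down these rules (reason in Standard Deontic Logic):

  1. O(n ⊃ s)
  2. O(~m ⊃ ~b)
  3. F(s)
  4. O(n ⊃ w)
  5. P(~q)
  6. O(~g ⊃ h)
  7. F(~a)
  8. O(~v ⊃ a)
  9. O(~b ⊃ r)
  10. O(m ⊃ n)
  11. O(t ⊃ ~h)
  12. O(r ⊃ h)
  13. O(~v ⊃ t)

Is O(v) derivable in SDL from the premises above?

Yes

F(s) at premise 3 means O(~s).
Premise 1, O(n ⊃ s), contraposes to O(~s ⊃ ~n); with O(~s) we get O(~n).
The contrapositive of premise 10 (O(m ⊃ n)) is O(~n ⊃ ~m), and O(~n) is already established, so O(~m).
From O(~m) and premise 2, O(~m ⊃ ~b), we obtain O(~b).
With premise 9, O(~b ⊃ r), the K-axiom yields O(r).
Premise 12 is O(r ⊃ h); since O(r), deontic closure gives O(h).
Premise 11 is O(t ⊃ ~h); contrapositively O(h ⊃ ~t). Since O(h) holds, K gives O(~t).
Premise 13 is O(~v ⊃ t); contrapositively O(~t ⊃ v). Since O(~t) holds, K gives O(v).
Premises 4, 5, 6, 7, 8 do not contribute to this derivation.
So O(v) follows.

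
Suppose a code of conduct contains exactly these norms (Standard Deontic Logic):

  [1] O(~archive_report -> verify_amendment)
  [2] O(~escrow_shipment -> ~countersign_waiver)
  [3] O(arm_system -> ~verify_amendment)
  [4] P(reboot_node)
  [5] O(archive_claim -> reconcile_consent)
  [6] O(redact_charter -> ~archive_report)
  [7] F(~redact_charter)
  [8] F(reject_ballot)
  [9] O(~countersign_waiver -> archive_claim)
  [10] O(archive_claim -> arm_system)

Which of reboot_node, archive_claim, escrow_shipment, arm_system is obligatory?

escrow_shipment

Premise 7, F(~redact_charter), is equivalent to O(redact_charter).
With premise 6, O(redact_charter -> ~archive_report), the K-axiom yields O(~archive_report).
With premise 1, O(~archive_report -> verify_amendment), the K-axiom yields O(verify_amendment).
The contrapositive of premise 3 (O(arm_system -> ~verify_amendment)) is O(verify_amendment -> ~arm_system), and O(verify_amendment) is already established, so O(~arm_system).
Premise 10 is O(archive_claim -> arm_system); contrapositively O(~arm_system -> ~archive_claim). Since O(~arm_system) holds, K gives O(~archive_claim).
Premise 9, O(~countersign_waiver -> archive_claim), contraposes to O(~archive_claim -> countersign_waiver); with O(~archive_claim) we get O(countersign_waiver).
The contrapositive of premise 2 (O(~escrow_shipment -> ~countersign_waiver)) is O(countersign_waiver -> escrow_shipment), and O(countersign_waiver) is already established, so O(escrow_shipment).
So O(escrow_shipment) holds — escrow_shipment is obligatory. None of the other listed options is made obligatory by any chain of premises.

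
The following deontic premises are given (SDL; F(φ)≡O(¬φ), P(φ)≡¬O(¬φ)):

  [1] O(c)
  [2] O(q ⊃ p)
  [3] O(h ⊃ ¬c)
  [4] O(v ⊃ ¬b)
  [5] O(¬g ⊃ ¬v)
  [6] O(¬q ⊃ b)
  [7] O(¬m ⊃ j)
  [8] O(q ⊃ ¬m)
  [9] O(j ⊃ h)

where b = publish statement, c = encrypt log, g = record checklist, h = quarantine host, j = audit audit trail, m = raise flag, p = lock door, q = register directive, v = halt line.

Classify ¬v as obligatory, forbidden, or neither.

Obligatory

From premise 1 we have O(c).
Premise 3, O(h ⊃ ¬c), contraposes to O(c ⊃ ¬h); with O(c) we get O(¬h).
Premise 9 is O(j ⊃ h); contrapositively O(¬h ⊃ ¬j). Since O(¬h) holds, K gives O(¬j).
Premise 7 is O(¬m ⊃ j); contrapositively O(¬j ⊃ m). Since O(¬j) holds, K gives O(m).
Premise 8 is O(q ⊃ ¬m); contrapositively O(m ⊃ ¬q). Since O(m) holds, K gives O(¬q).
Premise 6 is O(¬q ⊃ b); since O(¬q), deontic closure gives O(b).
Premise 4 is O(v ⊃ ¬b); contrapositively O(b ⊃ ¬v). Since O(b) holds, K gives O(¬v).
Premises 2, 5 do not contribute to this derivation.
Hence ¬v is obligatory.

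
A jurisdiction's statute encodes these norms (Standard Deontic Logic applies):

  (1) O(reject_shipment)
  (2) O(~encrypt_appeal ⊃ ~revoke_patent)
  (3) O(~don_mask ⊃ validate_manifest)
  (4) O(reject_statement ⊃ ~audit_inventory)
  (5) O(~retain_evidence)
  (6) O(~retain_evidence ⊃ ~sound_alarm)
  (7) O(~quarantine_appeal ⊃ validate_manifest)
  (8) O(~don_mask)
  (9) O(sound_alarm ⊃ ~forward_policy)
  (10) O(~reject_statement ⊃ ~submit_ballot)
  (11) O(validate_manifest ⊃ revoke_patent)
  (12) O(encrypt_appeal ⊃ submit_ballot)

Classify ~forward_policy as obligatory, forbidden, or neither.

Neither

Premise 9 is O(sound_alarm ⊃ ~forward_policy), but O(sound_alarm) is not derivable from the premises, so it does not yield O(~forward_policy).
No premise or chain of K-axiom applications forces O(~forward_policy), and none forces O(forward_policy). So ~forward_policy is neither obligatory nor forbidden under these norms.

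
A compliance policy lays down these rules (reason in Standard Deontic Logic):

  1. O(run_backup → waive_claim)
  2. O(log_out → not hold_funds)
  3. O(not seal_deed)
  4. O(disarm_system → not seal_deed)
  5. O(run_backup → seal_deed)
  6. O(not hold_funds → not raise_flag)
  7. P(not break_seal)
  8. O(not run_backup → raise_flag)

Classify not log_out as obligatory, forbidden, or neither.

Obligatory

Premise 3 gives O(not seal_deed).
Premise 5 is O(run_backup → seal_deed); contrapositively O(not seal_deed → not run_backup). Since O(not seal_deed) holds, K gives O(not run_backup).
With premise 8, O(not run_backup → raise_flag), the K-axiom yields O(raise_flag).
Premise 6, O(not hold_funds → not raise_flag), contraposes to O(raise_flag → hold_funds); with O(raise_flag) we get O(hold_funds).
The contrapositive of premise 2 (O(log_out → not hold_funds)) is O(hold_funds → not log_out), and O(hold_funds) is already established, so O(not log_out).
Premises 1, 4, 7 do not contribute to this derivation.
Hence not log_out is obligatory.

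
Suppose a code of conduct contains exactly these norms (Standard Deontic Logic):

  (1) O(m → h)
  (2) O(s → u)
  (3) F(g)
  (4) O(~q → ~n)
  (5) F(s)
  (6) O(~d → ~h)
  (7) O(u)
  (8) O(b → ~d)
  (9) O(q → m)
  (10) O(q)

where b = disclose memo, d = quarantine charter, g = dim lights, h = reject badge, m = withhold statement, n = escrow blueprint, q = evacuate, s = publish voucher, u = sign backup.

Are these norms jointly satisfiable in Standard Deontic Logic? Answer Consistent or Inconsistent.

Premise 2 is O(s → u); even if O(u) held, inferring O(s) would be affirming the consequent — invalid.
So O(s) is not derivable, and the apparent clash with O(~s) does not arise.
A world satisfying every obligation exists (e.g. b=false, d=true, g=false, h=true, m=true, n=false, q=true, s=false, u=true); no atom is both obligatory and forbidden, so the set is consistent.

Consistent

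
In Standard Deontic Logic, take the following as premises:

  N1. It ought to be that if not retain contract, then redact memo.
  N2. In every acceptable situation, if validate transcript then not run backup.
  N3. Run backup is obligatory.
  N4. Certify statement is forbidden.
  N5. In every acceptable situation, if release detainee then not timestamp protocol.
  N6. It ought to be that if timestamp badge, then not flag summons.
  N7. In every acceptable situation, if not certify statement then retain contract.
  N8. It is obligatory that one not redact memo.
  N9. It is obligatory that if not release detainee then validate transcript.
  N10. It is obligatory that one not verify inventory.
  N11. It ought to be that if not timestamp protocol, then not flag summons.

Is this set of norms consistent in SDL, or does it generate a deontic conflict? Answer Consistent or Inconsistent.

Consistent

Premise 1 is O(¬retain_contract → redact_memo), but O(¬retain_contract) is not derivable from the premises, so it does not yield O(redact_memo).
So O(redact_memo) is not derivable, and the apparent clash with O(¬redact_memo) does not arise.
A world satisfying every obligation exists (e.g. certify_statement=false, flag_summons=false, redact_memo=false, release_detainee=true, retain_contract=true, run_backup=true, timestamp_badge=false, timestamp_protocol=false, validate_transcript=false, verify_inventory=false); no atom is both obligatory and forbidden, so the set is consistent.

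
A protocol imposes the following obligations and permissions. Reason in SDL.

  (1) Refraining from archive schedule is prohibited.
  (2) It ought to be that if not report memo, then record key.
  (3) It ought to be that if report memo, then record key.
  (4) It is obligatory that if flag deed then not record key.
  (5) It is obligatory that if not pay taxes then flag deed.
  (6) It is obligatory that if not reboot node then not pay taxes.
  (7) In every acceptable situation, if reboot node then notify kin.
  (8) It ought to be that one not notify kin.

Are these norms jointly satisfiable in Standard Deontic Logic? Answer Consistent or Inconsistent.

Inconsistent

Premises 2 and 3 cover both cases: O(¬report_memo → record_key) and O(report_memo → record_key). Since ¬report_memo ∨ report_memo is a tautology, O(record_key) follows.
Premise 4 is O(flag_deed → ¬record_key); contrapositively O(record_key → ¬flag_deed). Since O(record_key) holds, K gives O(¬flag_deed).
Premise 5 is O(¬pay_taxes → flag_deed); contrapositively O(¬flag_deed → pay_taxes). Since O(¬flag_deed) holds, K gives O(pay_taxes).
Premise 6, O(¬reboot_node → ¬pay_taxes), contraposes to O(pay_taxes → reboot_node); with O(pay_taxes) we get O(reboot_node).
With premise 7, O(reboot_node → notify_kin), the K-axiom yields O(notify_kin).
Yet premise 8 states O(¬notify_kin).
We now have both O(notify_kin) and O(¬notify_kin) — notify_kin is simultaneously obligatory and forbidden, violating the D-axiom.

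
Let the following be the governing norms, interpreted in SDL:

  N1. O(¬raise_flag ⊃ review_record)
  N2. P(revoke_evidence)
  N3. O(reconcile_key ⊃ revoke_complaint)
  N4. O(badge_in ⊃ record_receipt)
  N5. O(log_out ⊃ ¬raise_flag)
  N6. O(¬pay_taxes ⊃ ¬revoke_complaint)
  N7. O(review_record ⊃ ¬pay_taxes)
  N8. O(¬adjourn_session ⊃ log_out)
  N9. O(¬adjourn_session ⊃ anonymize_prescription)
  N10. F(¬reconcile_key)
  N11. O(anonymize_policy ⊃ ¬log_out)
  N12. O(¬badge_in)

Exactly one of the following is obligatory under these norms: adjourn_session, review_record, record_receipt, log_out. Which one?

F(¬reconcile_key) at premise 10 means O(reconcile_key).
Applying K to premise 3 (O(reconcile_key ⊃ revoke_complaint)) and O(reconcile_key) yields O(revoke_complaint).
The contrapositive of premise 6 (O(¬pay_taxes ⊃ ¬revoke_complaint)) is O(revoke_complaint ⊃ pay_taxes), and O(revoke_complaint) is already established, so O(pay_taxes).
The contrapositive of premise 7 (O(review_record ⊃ ¬pay_taxes)) is O(pay_taxes ⊃ ¬review_record), and O(pay_taxes) is already established, so O(¬review_record).
Premise 1, O(¬raise_flag ⊃ review_record), contraposes to O(¬review_record ⊃ raise_flag); with O(¬review_record) we get O(raise_flag).
Premise 5, O(log_out ⊃ ¬raise_flag), contraposes to O(raise_flag ⊃ ¬log_out); with O(raise_flag) we get O(¬log_out).
Premise 8, O(¬adjourn_session ⊃ log_out), contraposes to O(¬log_out ⊃ adjourn_session); with O(¬log_out) we get O(adjourn_session).
So O(adjourn_session) holds — adjourn_session is obligatory. None of the other listed options is made obligatory by any chain of premises.

adjourn_session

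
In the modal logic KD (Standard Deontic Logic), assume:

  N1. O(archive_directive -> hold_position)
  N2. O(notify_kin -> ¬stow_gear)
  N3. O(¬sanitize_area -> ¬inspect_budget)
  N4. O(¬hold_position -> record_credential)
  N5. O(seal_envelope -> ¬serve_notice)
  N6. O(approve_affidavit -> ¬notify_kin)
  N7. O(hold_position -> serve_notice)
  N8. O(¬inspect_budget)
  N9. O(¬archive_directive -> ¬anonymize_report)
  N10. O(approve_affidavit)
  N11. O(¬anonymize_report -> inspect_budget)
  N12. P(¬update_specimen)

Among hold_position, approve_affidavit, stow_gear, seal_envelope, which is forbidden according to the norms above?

From premise 8 we have O(¬inspect_budget).
The contrapositive of premise 11 (O(¬anonymize_report -> inspect_budget)) is O(¬inspect_budget -> anonymize_report), and O(¬inspect_budget) is already established, so O(anonymize_report).
Premise 9, O(¬archive_directive -> ¬anonymize_report), contraposes to O(anonymize_report -> archive_directive); with O(anonymize_report) we get O(archive_directive).
Premise 1 is O(archive_directive -> hold_position); since O(archive_directive), deontic closure gives O(hold_position).
With premise 7, O(hold_position -> serve_notice), the K-axiom yields O(serve_notice).
The contrapositive of premise 5 (O(seal_envelope -> ¬serve_notice)) is O(serve_notice -> ¬seal_envelope), and O(serve_notice) is already established, so O(¬seal_envelope).
So O(¬seal_envelope) holds, i.e. seal_envelope is forbidden. None of the other listed options is forbidden under the premises.

seal_envelope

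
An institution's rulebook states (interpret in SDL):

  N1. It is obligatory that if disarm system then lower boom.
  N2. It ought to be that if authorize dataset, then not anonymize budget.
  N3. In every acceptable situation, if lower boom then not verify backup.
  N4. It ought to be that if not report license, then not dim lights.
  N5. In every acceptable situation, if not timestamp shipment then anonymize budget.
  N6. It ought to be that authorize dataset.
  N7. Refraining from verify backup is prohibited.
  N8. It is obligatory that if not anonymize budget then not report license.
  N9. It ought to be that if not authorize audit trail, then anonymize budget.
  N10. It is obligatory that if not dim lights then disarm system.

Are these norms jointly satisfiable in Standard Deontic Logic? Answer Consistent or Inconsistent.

Inconsistent

Premise 7, F(¬verify_backup), is equivalent to O(verify_backup).
The contrapositive of premise 3 (O(lower_boom → ¬verify_backup)) is O(verify_backup → ¬lower_boom), and O(verify_backup) is already established, so O(¬lower_boom).
Premise 1 is O(disarm_system → lower_boom); contrapositively O(¬lower_boom → ¬disarm_system). Since O(¬lower_boom) holds, K gives O(¬disarm_system).
The contrapositive of premise 10 (O(¬dim_lights → disarm_system)) is O(¬disarm_system → dim_lights), and O(¬disarm_system) is already established, so O(dim_lights).
Premise 4 is O(¬report_license → ¬dim_lights); contrapositively O(dim_lights → report_license). Since O(dim_lights) holds, K gives O(report_license).
The contrapositive of premise 8 (O(¬anonymize_budget → ¬report_license)) is O(report_license → anonymize_budget), and O(report_license) is already established, so O(anonymize_budget).
Premise 2 is O(authorize_dataset → ¬anonymize_budget); contrapositively O(anonymize_budget → ¬authorize_dataset). Since O(anonymize_budget) holds, K gives O(¬authorize_dataset).
Yet premise 6 states O(authorize_dataset).
We now have both O(¬authorize_dataset) and O(authorize_dataset) — authorize_dataset is simultaneously obligatory and forbidden, violating the D-axiom.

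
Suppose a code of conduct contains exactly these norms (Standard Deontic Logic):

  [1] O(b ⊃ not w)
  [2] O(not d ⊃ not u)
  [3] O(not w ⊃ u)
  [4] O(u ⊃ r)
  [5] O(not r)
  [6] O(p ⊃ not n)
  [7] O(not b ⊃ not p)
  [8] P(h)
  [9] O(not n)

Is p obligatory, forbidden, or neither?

From premise 5 we have O(not r).
Premise 4 is O(u ⊃ r); contrapositively O(not r ⊃ not u). Since O(not r) holds, K gives O(not u).
Premise 3 is O(not w ⊃ u); contrapositively O(not u ⊃ w). Since O(not u) holds, K gives O(w).
Premise 1 is O(b ⊃ not w); contrapositively O(w ⊃ not b). Since O(w) holds, K gives O(not b).
Premise 7 is O(not b ⊃ not p); since O(not b), deontic closure gives O(not p).
Premises 2, 6, 8, 9 do not contribute to this derivation.
Thus O(not p), which is F(p): p is forbidden.

Forbidden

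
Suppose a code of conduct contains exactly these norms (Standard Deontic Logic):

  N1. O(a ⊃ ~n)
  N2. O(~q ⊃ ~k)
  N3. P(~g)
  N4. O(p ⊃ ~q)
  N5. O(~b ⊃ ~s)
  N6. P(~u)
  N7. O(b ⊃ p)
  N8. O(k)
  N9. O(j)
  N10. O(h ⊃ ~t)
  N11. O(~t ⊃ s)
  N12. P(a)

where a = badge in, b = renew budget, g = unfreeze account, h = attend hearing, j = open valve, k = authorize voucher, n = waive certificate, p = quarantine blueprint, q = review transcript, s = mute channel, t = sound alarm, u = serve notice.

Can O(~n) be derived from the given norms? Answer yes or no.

No

Premise 1 is O(a ⊃ ~n), but O(a) is not derivable from the premises (the permission P(a) asserts only ~O(~a), not O(a)), so it does not yield O(~n).
No other premise forces O(~n). An ideal world satisfying every premise can still have ~n false, so O(~n) is not derivable.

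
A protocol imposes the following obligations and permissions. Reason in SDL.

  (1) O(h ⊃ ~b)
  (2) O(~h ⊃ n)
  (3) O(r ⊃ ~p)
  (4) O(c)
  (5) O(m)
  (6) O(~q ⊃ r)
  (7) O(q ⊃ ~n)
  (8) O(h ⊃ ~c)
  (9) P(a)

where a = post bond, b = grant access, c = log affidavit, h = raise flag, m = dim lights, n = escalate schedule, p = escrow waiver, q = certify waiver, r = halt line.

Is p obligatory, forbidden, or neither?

Forbidden

Premise 4 states O(c) outright.
Premise 8 is O(h ⊃ ~c); contrapositively O(c ⊃ ~h). Since O(c) holds, K gives O(~h).
With premise 2, O(~h ⊃ n), the K-axiom yields O(n).
The contrapositive of premise 7 (O(q ⊃ ~n)) is O(n ⊃ ~q), and O(n) is already established, so O(~q).
Premise 6 is O(~q ⊃ r); since O(~q), deontic closure gives O(r).
With premise 3, O(r ⊃ ~p), the K-axiom yields O(~p).
Premises 1, 5, 9 do not contribute to this derivation.
Thus O(~p), which is F(p): p is forbidden.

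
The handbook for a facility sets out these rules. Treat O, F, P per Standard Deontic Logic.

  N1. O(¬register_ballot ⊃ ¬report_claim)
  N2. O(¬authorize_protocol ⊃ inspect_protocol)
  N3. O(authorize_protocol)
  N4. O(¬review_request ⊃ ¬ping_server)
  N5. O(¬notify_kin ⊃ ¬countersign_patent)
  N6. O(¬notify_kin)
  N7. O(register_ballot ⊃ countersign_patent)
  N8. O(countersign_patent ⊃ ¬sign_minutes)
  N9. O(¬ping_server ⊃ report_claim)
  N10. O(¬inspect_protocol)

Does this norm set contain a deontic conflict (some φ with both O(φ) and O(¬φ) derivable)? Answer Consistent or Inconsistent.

Premise 2 is O(¬authorize_protocol ⊃ inspect_protocol), but O(¬authorize_protocol) is not derivable from the premises, so it does not yield O(inspect_protocol).
So O(inspect_protocol) is not derivable, and the apparent clash with O(¬inspect_protocol) does not arise.
A world satisfying every obligation exists (e.g. authorize_protocol=true, countersign_patent=false, inspect_protocol=false, notify_kin=false, ping_server=true, register_ballot=false, report_claim=false, review_request=true, sign_minutes=false); no atom is both obligatory and forbidden, so the set is consistent.

Consistent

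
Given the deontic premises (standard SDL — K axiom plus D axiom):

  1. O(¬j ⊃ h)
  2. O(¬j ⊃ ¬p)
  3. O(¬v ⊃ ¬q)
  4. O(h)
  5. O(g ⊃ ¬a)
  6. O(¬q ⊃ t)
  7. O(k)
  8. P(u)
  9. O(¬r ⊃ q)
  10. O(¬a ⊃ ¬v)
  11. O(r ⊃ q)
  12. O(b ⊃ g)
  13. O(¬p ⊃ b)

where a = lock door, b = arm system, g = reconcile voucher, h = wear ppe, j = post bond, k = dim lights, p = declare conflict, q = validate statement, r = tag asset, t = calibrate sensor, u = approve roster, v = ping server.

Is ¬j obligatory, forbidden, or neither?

Forbidden

By case analysis on ¬r: premise 9 gives O(¬r ⊃ q) and premise 11 gives O(r ⊃ q), so O(q) either way.
Premise 3, O(¬v ⊃ ¬q), contraposes to O(q ⊃ v); with O(q) we get O(v).
Premise 10, O(¬a ⊃ ¬v), contraposes to O(v ⊃ a); with O(v) we get O(a).
The contrapositive of premise 5 (O(g ⊃ ¬a)) is O(a ⊃ ¬g), and O(a) is already established, so O(¬g).
Premise 12 is O(b ⊃ g); contrapositively O(¬g ⊃ ¬b). Since O(¬g) holds, K gives O(¬b).
The contrapositive of premise 13 (O(¬p ⊃ b)) is O(¬b ⊃ p), and O(¬b) is already established, so O(p).
Premise 2, O(¬j ⊃ ¬p), contraposes to O(p ⊃ j); with O(p) we get O(j).
Premises 1, 4, 6, 7, 8 do not contribute to this derivation.
Thus O(j), which is F(¬j): ¬j is forbidden.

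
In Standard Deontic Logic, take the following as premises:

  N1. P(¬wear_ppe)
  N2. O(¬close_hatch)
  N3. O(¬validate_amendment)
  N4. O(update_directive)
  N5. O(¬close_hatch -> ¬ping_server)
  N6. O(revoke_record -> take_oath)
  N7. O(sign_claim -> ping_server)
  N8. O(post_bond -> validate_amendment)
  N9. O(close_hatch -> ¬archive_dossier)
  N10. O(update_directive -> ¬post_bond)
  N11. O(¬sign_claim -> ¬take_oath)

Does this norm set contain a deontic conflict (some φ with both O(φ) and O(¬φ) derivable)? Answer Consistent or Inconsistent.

Premise 8 is O(post_bond -> validate_amendment), but O(post_bond) is not derivable from the premises, so it does not yield O(validate_amendment).
So O(validate_amendment) is not derivable, and the apparent clash with O(¬validate_amendment) does not arise.
A world satisfying every obligation exists (e.g. archive_dossier=false, close_hatch=false, ping_server=false, post_bond=false, revoke_record=false, sign_claim=false, take_oath=false, update_directive=true, validate_amendment=false, wear_ppe=false); no atom is both obligatory and forbidden, so the set is consistent.

Consistent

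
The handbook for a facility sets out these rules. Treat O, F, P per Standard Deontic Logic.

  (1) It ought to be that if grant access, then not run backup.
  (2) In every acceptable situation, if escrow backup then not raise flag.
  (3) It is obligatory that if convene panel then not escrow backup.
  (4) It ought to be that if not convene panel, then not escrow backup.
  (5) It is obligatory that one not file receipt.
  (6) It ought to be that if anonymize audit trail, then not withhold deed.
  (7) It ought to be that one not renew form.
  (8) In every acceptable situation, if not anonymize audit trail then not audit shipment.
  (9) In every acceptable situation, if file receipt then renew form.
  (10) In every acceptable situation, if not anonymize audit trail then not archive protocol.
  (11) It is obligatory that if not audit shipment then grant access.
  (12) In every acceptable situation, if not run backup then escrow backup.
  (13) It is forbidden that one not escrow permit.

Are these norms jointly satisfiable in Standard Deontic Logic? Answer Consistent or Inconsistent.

Consistent

Premise 9 is O(file_receipt → renew_form), but O(file_receipt) is not derivable from the premises, so it does not yield O(renew_form).
So O(renew_form) is not derivable, and the apparent clash with O(¬renew_form) does not arise.
A world satisfying every obligation exists (e.g. anonymize_audit_trail=true, archive_protocol=false, audit_shipment=true, convene_panel=false, escrow_backup=false, escrow_permit=true, file_receipt=false, grant_access=false, raise_flag=false, renew_form=false, run_backup=true, withhold_deed=false); no atom is both obligatory and forbidden, so the set is consistent.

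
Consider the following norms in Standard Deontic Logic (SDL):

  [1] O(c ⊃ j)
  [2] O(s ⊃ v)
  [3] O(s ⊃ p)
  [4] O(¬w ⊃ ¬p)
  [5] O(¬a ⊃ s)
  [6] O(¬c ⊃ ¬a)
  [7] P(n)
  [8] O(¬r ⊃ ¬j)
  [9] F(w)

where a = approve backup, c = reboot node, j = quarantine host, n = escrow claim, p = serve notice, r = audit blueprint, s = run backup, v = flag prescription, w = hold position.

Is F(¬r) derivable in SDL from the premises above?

Premise 9, F(w), is equivalent to O(¬w).
From O(¬w) and premise 4, O(¬w ⊃ ¬p), we obtain O(¬p).
The contrapositive of premise 3 (O(s ⊃ p)) is O(¬p ⊃ ¬s), and O(¬p) is already established, so O(¬s).
Premise 5 is O(¬a ⊃ s); contrapositively O(¬s ⊃ a). Since O(¬s) holds, K gives O(a).
Premise 6 is O(¬c ⊃ ¬a); contrapositively O(a ⊃ c). Since O(a) holds, K gives O(c).
Applying K to premise 1 (O(c ⊃ j)) and O(c) yields O(j).
The contrapositive of premise 8 (O(¬r ⊃ ¬j)) is O(j ⊃ r), and O(j) is already established, so O(r).
Premises 2, 7 do not contribute to this derivation.
So O(r) holds, i.e. F(¬r). The claim follows.

Yes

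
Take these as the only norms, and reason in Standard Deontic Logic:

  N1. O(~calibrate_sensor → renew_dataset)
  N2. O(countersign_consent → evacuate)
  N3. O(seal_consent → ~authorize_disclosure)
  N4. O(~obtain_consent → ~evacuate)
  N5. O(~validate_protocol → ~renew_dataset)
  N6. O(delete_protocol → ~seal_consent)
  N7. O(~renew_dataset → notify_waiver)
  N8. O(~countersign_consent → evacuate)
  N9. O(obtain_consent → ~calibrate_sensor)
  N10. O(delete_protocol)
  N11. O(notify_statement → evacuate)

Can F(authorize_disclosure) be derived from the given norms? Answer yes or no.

No

Premise 3 is O(seal_consent → ~authorize_disclosure), but O(seal_consent) is not derivable from the premises, so it does not yield O(~authorize_disclosure).
No other premise forces O(~authorize_disclosure). An ideal world satisfying every premise can still have authorize_disclosure true, so F(authorize_disclosure) is not derivable.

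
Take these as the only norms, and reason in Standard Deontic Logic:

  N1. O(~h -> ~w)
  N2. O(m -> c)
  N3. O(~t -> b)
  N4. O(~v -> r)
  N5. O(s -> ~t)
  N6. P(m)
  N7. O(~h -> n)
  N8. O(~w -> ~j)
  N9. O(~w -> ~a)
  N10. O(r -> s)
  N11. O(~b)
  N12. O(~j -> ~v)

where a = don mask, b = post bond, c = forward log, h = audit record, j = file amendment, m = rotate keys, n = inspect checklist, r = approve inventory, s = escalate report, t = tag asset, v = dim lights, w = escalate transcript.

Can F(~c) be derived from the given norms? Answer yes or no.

Premise 2 is O(m -> c), but O(m) is not derivable from the premises (the permission P(m) asserts only ~O(~m), not O(m)), so it does not yield O(c).
No other premise forces O(c). An ideal world satisfying every premise can still have ~c true, so F(~c) is not derivable.

No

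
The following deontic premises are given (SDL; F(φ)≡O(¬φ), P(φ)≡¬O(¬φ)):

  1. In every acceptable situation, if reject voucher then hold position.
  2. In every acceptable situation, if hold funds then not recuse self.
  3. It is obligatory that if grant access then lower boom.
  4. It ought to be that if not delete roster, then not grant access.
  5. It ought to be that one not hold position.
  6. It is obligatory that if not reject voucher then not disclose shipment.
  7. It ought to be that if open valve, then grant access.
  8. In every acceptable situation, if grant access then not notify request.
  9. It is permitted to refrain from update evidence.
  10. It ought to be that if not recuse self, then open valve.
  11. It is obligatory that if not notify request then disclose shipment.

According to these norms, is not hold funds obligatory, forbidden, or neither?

Obligatory

From premise 5 we have O(¬hold_position).
Premise 1, O(reject_voucher → hold_position), contraposes to O(¬hold_position → ¬reject_voucher); with O(¬hold_position) we get O(¬reject_voucher).
Applying K to premise 6 (O(¬reject_voucher → ¬disclose_shipment)) and O(¬reject_voucher) yields O(¬disclose_shipment).
Premise 11 is O(¬notify_request → disclose_shipment); contrapositively O(¬disclose_shipment → notify_request). Since O(¬disclose_shipment) holds, K gives O(notify_request).
Premise 8 is O(grant_access → ¬notify_request); contrapositively O(notify_request → ¬grant_access). Since O(notify_request) holds, K gives O(¬grant_access).
Premise 7 is O(open_valve → grant_access); contrapositively O(¬grant_access → ¬open_valve). Since O(¬grant_access) holds, K gives O(¬open_valve).
Premise 10 is O(¬recuse_self → open_valve); contrapositively O(¬open_valve → recuse_self). Since O(¬open_valve) holds, K gives O(recuse_self).
Premise 2 is O(hold_funds → ¬recuse_self); contrapositively O(recuse_self → ¬hold_funds). Since O(recuse_self) holds, K gives O(¬hold_funds).
Premises 3, 4, 9 do not contribute to this derivation.
Hence ¬hold_funds is obligatory.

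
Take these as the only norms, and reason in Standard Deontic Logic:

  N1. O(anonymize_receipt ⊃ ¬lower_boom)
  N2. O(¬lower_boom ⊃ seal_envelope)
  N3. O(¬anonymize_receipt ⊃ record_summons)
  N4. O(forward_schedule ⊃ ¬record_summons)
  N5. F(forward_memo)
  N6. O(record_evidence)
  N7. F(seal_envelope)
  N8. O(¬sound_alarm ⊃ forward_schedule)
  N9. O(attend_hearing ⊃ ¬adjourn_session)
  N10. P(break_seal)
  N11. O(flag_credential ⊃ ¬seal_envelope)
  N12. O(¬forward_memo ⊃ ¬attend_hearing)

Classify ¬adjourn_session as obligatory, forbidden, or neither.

Premise 9 is O(attend_hearing ⊃ ¬adjourn_session), but O(attend_hearing) is not derivable from the premises, so it does not yield O(¬adjourn_session).
No premise or chain of K-axiom applications forces O(¬adjourn_session), and none forces O(adjourn_session). So ¬adjourn_session is neither obligatory nor forbidden under these norms.

Neither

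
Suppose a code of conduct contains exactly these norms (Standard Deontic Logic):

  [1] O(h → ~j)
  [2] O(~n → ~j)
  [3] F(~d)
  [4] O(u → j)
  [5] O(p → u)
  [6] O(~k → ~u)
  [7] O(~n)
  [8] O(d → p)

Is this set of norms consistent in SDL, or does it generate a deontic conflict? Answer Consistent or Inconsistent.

Premise 7 gives O(~n).
With premise 2, O(~n → ~j), the K-axiom yields O(~j).
Premise 4, O(u → j), contraposes to O(~j → ~u); with O(~j) we get O(~u).
Premise 5 is O(p → u); contrapositively O(~u → ~p). Since O(~u) holds, K gives O(~p).
Premise 8 is O(d → p); contrapositively O(~p → ~d). Since O(~p) holds, K gives O(~d).
Yet premise 3 is F(~d), i.e. O(d).
We now have both O(~d) and O(d) — d is simultaneously obligatory and forbidden, violating the D-axiom.

Inconsistent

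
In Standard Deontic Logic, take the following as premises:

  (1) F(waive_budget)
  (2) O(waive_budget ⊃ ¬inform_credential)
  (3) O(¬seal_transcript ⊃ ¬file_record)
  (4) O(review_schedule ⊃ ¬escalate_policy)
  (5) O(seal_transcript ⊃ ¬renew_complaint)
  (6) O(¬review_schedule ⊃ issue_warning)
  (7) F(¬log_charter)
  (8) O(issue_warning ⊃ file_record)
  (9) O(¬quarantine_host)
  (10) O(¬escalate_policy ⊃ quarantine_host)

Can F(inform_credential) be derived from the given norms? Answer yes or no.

No

Premise 2 is O(waive_budget ⊃ ¬inform_credential), but O(waive_budget) is not derivable from the premises, so it does not yield O(¬inform_credential).
No other premise forces O(¬inform_credential). An ideal world satisfying every premise can still have inform_credential true, so F(inform_credential) is not derivable.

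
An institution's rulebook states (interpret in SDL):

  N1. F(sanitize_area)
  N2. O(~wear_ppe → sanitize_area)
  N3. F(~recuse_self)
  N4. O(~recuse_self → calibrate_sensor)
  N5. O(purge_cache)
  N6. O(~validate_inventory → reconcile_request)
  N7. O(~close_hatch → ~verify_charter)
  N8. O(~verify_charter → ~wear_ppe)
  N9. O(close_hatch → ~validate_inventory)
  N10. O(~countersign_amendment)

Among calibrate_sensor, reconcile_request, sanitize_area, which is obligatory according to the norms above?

reconcile_request

Premise 1, F(sanitize_area), is equivalent to O(~sanitize_area).
Premise 2, O(~wear_ppe → sanitize_area), contraposes to O(~sanitize_area → wear_ppe); with O(~sanitize_area) we get O(wear_ppe).
Premise 8, O(~verify_charter → ~wear_ppe), contraposes to O(wear_ppe → verify_charter); with O(wear_ppe) we get O(verify_charter).
Premise 7, O(~close_hatch → ~verify_charter), contraposes to O(verify_charter → close_hatch); with O(verify_charter) we get O(close_hatch).
From O(close_hatch) and premise 9, O(close_hatch → ~validate_inventory), we obtain O(~validate_inventory).
With premise 6, O(~validate_inventory → reconcile_request), the K-axiom yields O(reconcile_request).
So O(reconcile_request) holds — reconcile_request is obligatory. None of the other listed options is made obligatory by any chain of premises.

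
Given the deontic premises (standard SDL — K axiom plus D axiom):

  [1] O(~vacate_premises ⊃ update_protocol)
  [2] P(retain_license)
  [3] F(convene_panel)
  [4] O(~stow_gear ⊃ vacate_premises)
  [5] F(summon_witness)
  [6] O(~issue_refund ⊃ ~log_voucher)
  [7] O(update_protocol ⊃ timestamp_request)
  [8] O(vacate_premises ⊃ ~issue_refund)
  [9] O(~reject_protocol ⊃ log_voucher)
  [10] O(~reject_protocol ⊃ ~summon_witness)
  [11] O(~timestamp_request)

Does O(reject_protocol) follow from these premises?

Premise 11 gives O(~timestamp_request).
Premise 7, O(update_protocol ⊃ timestamp_request), contraposes to O(~timestamp_request ⊃ ~update_protocol); with O(~timestamp_request) we get O(~update_protocol).
Premise 1, O(~vacate_premises ⊃ update_protocol), contraposes to O(~update_protocol ⊃ vacate_premises); with O(~update_protocol) we get O(vacate_premises).
Premise 8 is O(vacate_premises ⊃ ~issue_refund); since O(vacate_premises), deontic closure gives O(~issue_refund).
With premise 6, O(~issue_refund ⊃ ~log_voucher), the K-axiom yields O(~log_voucher).
The contrapositive of premise 9 (O(~reject_protocol ⊃ log_voucher)) is O(~log_voucher ⊃ reject_protocol), and O(~log_voucher) is already established, so O(reject_protocol).
Premises 2, 3, 4, 5, 10 do not contribute to this derivation.
So O(reject_protocol) follows.

Yes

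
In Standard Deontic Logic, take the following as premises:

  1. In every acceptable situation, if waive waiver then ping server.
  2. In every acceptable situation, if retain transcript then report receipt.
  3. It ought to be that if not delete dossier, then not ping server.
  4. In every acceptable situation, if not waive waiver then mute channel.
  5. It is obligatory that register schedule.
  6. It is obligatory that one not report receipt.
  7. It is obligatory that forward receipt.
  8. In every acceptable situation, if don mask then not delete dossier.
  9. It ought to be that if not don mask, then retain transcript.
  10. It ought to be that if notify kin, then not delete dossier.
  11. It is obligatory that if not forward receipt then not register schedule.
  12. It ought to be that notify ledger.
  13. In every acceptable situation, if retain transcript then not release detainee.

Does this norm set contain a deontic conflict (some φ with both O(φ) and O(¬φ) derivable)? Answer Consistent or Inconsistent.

Premise 11 is O(¬forward_receipt → ¬register_schedule), but O(¬forward_receipt) is not derivable from the premises, so it does not yield O(¬register_schedule).
So O(¬register_schedule) is not derivable, and the apparent clash with O(register_schedule) does not arise.
A world satisfying every obligation exists (e.g. delete_dossier=false, don_mask=true, forward_receipt=true, mute_channel=true, notify_kin=false, notify_ledger=true, ping_server=false, register_schedule=true, release_detainee=false, report_receipt=false, retain_transcript=false, waive_waiver=false); no atom is both obligatory and forbidden, so the set is consistent.

Consistent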